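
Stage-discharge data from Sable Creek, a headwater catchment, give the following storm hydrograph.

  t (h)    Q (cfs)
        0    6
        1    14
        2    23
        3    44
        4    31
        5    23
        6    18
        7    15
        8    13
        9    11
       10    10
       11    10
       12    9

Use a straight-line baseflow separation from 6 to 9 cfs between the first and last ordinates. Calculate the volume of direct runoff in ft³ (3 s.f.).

Direct-runoff ordinates (Q − Q_b): 0.00, 7.75, 16.50, 37.25, 24.00, 15.75, 10.50, 7.25, 5.00, 2.75, 1.50, 1.25, 0.00 cfs.
ΣQ_DR = 129.5 cfs.
With Δt = 1 h = 3600 s, V = ΣQ_DR · Δt = 129.5 × 3600 = 4.66 × 10^5 ft³.

V ≈ 4.66 × 10^5 ft³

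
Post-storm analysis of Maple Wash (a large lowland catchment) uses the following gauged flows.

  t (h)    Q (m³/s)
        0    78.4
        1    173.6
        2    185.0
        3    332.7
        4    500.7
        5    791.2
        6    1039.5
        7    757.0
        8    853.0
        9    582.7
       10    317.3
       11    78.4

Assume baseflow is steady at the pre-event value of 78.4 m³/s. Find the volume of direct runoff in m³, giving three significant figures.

Direct-runoff ordinates (Q − Q_b): 0.0, 95.2, 106.6, 254.3, 422.3, 712.8, 961.1, 678.6, 774.6, 504.3, 238.9, 0.0 m³/s.
ΣQ_DR = 4749 m³/s.
With Δt = 1 h = 3600 s, V = ΣQ_DR · Δt = 4749 × 3600 = 1.71 × 10^7 m³.

V ≈ 1.71 × 10^7 m³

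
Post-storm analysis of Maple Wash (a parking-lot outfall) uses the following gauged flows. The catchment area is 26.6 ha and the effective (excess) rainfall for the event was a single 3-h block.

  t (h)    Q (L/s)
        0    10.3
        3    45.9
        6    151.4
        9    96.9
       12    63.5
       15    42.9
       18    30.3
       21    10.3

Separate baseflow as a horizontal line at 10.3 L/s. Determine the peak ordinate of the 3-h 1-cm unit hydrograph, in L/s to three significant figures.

Direct runoff: 0.0, 35.6, 141.1, 86.6, 53.2, 32.6, 20.0, 0.0 L/s; ΣQ_DR = 369.1 L/s, peak = 141.1 L/s.
Runoff depth d = ΣQ_DR·Δt / A = 369.1 × 10800 / (26.6 ha) = 14.99 mm.
The 1-cm UH is the DRH scaled by (10 mm)/d, so U_p = 141.1 × 10/14.99 = 94.2 L/s.

U_p ≈ 94.2 L/s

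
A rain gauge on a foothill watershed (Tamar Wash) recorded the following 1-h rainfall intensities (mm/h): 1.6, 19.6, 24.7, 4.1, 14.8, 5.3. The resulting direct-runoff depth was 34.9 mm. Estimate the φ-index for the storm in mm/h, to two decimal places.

φ ≈ 8.07 mm/h

Only the 3 blocks with intensity above φ contribute runoff: 19.6, 24.7, 14.8 mm/h.
Σ(I−φ)·Δt = d  ⇒  (19.6+24.7+14.8 − 3φ)·1 = 34.9
φ = (59.10 − 34.9/1) / 3 = 8.07 mm/h.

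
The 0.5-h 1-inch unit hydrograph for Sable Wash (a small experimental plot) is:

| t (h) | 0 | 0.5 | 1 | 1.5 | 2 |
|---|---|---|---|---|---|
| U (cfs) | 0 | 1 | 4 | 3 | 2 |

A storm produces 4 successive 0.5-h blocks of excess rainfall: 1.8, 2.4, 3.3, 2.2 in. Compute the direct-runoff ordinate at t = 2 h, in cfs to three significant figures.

By discrete convolution, Q_j = Σ (P_i / 1 in) · U_{j−i}.
At t = 2 h (j=4): Q = (1.8/1)·2 + (2.4/1)·3 + (3.3/1)·4 + (2.2/1)·1 = 26.2 cfs.

Q ≈ 26.2 cfs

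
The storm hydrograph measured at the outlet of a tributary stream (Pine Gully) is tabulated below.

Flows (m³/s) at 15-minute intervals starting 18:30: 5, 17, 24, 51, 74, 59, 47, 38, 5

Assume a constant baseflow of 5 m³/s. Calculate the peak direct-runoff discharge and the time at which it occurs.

Q_p = 69.0 m³/s at t = 19:30

Subtracting baseflow gives direct-runoff ordinates: 0.0, 12.0, 19.0, 46.0, 69.0, 54.0, 42.0, 33.0, 0.0 m³/s.
The maximum is 69.0 m³/s, occurring at the reading for t = 19:30.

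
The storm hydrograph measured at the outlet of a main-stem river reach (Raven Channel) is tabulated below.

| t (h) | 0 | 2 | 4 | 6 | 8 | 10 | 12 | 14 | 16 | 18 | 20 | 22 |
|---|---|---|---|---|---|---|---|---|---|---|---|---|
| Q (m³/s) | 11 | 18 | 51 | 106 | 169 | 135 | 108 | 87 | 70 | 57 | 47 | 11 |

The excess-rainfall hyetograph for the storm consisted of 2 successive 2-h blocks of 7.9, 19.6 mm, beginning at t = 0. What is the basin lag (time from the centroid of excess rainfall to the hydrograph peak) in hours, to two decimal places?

t_L ≈ 5.57 h

Centroid of excess rainfall: t_c = Σ P_i·t̄_i / ΣP_i = 2.4255 h (block centres at 1, 3 h).
Hydrograph peak occurs at t = 8 h, so basin lag t_L = 8 − 2.4255 = 5.57 h.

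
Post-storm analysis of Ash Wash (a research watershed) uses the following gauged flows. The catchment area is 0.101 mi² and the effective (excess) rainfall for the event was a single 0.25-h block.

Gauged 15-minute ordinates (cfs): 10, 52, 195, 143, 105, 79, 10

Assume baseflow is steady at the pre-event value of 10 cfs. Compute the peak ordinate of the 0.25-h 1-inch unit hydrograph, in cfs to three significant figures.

Direct runoff: 0.0, 42.0, 185.0, 133.0, 95.0, 69.0, 0.0 cfs; ΣQ_DR = 524.0 cfs, peak = 185.0 cfs.
Runoff depth d = ΣQ_DR·Δt / A = 524.0 × 900 / (0.101 mi²) = 2.010 in.
The 1-inch UH is the DRH scaled by (1 in)/d, so U_p = 185.0 × 1/2.010 = 92.0 cfs.

U_p ≈ 92.0 cfs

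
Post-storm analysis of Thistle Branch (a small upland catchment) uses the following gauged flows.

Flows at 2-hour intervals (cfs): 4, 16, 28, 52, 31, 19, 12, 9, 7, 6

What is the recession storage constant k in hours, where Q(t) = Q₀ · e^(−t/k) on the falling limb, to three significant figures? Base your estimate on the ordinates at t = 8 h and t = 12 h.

k ≈ 4.21 h

On the falling limb, Q drops from 31 to 12 cfs between t = 8 h and t = 12 h (Δt = 4 h).
k = −Δt / ln(Q₂/Q₁) = −4 / ln(12/31) = 4.21 h.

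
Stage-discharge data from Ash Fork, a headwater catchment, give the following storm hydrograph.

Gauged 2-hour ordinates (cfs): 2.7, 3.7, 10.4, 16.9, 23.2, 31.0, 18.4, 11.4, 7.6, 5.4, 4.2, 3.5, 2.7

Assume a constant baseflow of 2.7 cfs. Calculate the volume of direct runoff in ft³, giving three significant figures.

Direct-runoff ordinates (Q − Q_b): 0.0, 1.0, 7.7, 14.2, 20.5, 28.3, 15.7, 8.7, 4.9, 2.7, 1.5, 0.8, 0.0 cfs.
ΣQ_DR = 106.0 cfs.
With Δt = 2 h = 7200 s, V = ΣQ_DR · Δt = 106.0 × 7200 = 7.63 × 10^5 ft³.

V ≈ 7.63 × 10^5 ft³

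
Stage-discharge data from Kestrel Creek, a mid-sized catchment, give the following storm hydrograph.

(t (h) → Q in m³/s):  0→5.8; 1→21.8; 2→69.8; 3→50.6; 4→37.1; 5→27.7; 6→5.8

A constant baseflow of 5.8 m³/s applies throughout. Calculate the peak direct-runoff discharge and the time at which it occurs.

Subtracting baseflow gives direct-runoff ordinates: 0.0, 16.0, 64.0, 44.8, 31.3, 21.9, 0.0 m³/s.
The maximum is 64.0 m³/s, occurring at the reading for t = 2 h.

Q_p = 64.0 m³/s at t = 2 h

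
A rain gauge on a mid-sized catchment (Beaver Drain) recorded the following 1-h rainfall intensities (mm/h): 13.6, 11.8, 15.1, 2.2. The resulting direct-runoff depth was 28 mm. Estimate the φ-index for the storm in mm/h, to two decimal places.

φ ≈ 4.17 mm/h

Only the 3 blocks with intensity above φ contribute runoff: 13.6, 11.8, 15.1 mm/h.
Σ(I−φ)·Δt = d  ⇒  (13.6+11.8+15.1 − 3φ)·1 = 28
φ = (40.50 − 28/1) / 3 = 4.17 mm/h.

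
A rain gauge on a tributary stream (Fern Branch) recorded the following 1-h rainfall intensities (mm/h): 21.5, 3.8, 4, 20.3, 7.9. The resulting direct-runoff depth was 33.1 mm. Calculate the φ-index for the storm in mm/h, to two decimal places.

Only the 3 blocks with intensity above φ contribute runoff: 21.5, 20.3, 7.9 mm/h.
Σ(I−φ)·Δt = d  ⇒  (21.5+20.3+7.9 − 3φ)·1 = 33.1
φ = (49.70 − 33.1/1) / 3 = 5.53 mm/h.

φ ≈ 5.53 mm/h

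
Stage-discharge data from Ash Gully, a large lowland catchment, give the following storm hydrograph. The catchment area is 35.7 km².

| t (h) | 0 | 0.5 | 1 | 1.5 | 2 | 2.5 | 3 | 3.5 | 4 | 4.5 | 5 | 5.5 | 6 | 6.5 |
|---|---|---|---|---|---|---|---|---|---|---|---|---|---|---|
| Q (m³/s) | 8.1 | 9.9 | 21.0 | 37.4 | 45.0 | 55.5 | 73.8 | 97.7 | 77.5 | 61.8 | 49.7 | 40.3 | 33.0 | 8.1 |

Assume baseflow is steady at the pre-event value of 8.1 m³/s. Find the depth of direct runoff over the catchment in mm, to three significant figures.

d ≈ 25.5 mm

Direct runoff: 0.0, 1.8, 12.9, 29.3, 36.9, 47.4, 65.7, 89.6, 69.4, 53.7, 41.6, 32.2, 24.9, 0.0 m³/s; ΣQ_DR = 505.4 m³/s.
V = ΣQ_DR · Δt = 505.4 × 1800 s = 9.097 × 10^5 m³.
Over A = 35.7 km², depth = V / A = 25.5 mm.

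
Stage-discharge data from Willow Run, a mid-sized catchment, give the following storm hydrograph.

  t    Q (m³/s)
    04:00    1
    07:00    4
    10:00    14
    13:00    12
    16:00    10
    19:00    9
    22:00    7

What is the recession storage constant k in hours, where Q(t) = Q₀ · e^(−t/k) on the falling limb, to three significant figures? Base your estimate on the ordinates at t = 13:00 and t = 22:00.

On the falling limb, Q drops from 12 to 7 m³/s between t = 13:00 and t = 22:00 (Δt = 9 h).
k = −Δt / ln(Q₂/Q₁) = −9 / ln(7/12) = 16.7 h.

k ≈ 16.7 h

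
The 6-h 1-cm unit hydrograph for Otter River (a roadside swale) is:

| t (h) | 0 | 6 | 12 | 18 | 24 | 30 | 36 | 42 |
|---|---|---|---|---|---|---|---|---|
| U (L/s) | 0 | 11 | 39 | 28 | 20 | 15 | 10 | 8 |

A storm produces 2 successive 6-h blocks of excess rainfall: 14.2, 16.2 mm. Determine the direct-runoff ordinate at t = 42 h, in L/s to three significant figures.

By discrete convolution, Q_j = Σ (P_i / 10 mm) · U_{j−i}.
At t = 42 h (j=7): Q = (14.2/10)·8 + (16.2/10)·10 = 27.6 L/s.

Q ≈ 27.6 L/s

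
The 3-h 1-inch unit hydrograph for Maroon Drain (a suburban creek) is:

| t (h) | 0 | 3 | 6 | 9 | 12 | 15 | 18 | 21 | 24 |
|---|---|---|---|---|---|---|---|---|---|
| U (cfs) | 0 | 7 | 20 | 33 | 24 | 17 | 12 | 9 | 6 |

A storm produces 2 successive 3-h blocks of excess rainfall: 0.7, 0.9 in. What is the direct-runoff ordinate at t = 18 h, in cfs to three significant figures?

Q ≈ 23.7 cfs

By discrete convolution, Q_j = Σ (P_i / 1 in) · U_{j−i}.
At t = 18 h (j=6): Q = (0.7/1)·12 + (0.9/1)·17 = 23.7 cfs.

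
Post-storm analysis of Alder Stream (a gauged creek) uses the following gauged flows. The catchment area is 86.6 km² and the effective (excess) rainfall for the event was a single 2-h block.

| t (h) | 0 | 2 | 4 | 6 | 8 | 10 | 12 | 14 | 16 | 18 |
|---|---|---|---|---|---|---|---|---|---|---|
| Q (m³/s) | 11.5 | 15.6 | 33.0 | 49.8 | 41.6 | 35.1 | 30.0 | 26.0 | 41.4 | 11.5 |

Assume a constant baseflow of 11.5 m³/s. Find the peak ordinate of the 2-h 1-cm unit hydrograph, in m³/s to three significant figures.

Direct runoff: 0.0, 4.1, 21.5, 38.3, 30.1, 23.6, 18.5, 14.5, 29.9, 0.0 m³/s; ΣQ_DR = 180.5 m³/s, peak = 38.3 m³/s.
Runoff depth d = ΣQ_DR·Δt / A = 180.5 × 7200 / (86.6 km²) = 15.01 mm.
The 1-cm UH is the DRH scaled by (10 mm)/d, so U_p = 38.3 × 10/15.01 = 25.5 m³/s.

U_p ≈ 25.5 m³/s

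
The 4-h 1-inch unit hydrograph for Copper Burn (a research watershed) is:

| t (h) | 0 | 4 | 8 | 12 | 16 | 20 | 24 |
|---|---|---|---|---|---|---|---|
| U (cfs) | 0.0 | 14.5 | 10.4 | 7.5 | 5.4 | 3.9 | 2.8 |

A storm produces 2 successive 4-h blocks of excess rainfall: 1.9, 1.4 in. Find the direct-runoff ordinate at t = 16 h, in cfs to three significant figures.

Q ≈ 20.8 cfs

By discrete convolution, Q_j = Σ (P_i / 1 in) · U_{j−i}.
At t = 16 h (j=4): Q = (1.9/1)·5.4 + (1.4/1)·7.5 = 20.8 cfs.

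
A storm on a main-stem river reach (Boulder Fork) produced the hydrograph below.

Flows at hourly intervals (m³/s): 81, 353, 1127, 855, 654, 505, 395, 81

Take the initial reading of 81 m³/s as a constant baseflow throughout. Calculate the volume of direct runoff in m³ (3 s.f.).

Direct-runoff ordinates (Q − Q_b): 0.0, 272.0, 1046.0, 774.0, 573.0, 424.0, 314.0, 0.0 m³/s.
ΣQ_DR = 3403 m³/s.
With Δt = 1 h = 3600 s, V = ΣQ_DR · Δt = 3403 × 3600 = 1.23 × 10^7 m³.

V ≈ 1.23 × 10^7 m³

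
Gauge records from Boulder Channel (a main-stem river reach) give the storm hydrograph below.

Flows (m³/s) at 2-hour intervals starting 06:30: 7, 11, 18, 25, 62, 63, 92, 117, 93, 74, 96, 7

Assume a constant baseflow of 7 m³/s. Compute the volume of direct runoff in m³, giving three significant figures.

V ≈ 4.18 × 10^6 m³

Direct-runoff ordinates (Q − Q_b): 0.0, 4.0, 11.0, 18.0, 55.0, 56.0, 85.0, 110.0, 86.0, 67.0, 89.0, 0.0 m³/s.
ΣQ_DR = 581.0 m³/s.
With Δt = 2 h = 7200 s, V = ΣQ_DR · Δt = 581.0 × 7200 = 4.18 × 10^6 m³.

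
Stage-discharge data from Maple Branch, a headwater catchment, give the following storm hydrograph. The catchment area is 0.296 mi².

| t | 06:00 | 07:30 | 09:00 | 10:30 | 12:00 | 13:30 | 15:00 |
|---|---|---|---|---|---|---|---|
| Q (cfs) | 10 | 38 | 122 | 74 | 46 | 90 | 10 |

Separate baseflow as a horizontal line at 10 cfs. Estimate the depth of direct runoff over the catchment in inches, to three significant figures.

d ≈ 2.51 in

Direct runoff: 0.0, 28.0, 112.0, 64.0, 36.0, 80.0, 0.0 cfs; ΣQ_DR = 320.0 cfs.
V = ΣQ_DR · Δt = 320.0 × 5400 s = 1.728 × 10^6 ft³.
Over A = 0.296 mi², depth = V / A = 2.51 in.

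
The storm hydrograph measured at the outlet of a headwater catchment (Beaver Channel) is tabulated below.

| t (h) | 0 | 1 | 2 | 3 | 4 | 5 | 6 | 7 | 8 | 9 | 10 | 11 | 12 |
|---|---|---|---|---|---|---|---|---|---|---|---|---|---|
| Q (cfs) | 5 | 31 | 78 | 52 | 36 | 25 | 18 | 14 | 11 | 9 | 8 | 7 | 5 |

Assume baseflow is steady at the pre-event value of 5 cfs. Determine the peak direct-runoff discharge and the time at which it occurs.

Q_p = 73.0 cfs at t = 2 h

Subtracting baseflow gives direct-runoff ordinates: 0.0, 26.0, 73.0, 47.0, 31.0, 20.0, 13.0, 9.0, 6.0, 4.0, 3.0, 2.0, 0.0 cfs.
The maximum is 73.0 cfs, occurring at the reading for t = 2 h.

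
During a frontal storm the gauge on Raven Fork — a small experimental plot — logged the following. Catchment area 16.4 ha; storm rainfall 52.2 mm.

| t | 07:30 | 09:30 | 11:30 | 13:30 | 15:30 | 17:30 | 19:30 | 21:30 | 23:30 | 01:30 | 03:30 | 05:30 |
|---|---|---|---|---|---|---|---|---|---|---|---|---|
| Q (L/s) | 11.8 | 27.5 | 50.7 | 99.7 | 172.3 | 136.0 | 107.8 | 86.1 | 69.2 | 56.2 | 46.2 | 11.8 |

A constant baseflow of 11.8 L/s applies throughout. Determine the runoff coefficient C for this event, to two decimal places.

ΣQ_DR = 733.7 L/s; V = ΣQ_DR·Δt = 5.283 × 10^6 L.
Runoff depth d = V / A = 32.21 mm.
C = d / P = 32.21 / 52.2 = 0.62.

C ≈ 0.62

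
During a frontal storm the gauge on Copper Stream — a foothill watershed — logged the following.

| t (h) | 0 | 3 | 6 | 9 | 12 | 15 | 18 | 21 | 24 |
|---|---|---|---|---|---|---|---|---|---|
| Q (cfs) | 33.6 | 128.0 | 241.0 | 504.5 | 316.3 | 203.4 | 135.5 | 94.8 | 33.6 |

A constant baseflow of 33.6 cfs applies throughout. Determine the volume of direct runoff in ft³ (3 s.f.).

V ≈ 1.50 × 10^7 ft³

Direct-runoff ordinates (Q − Q_b): 0.0, 94.4, 207.4, 470.9, 282.7, 169.8, 101.9, 61.2, 0.0 cfs.
ΣQ_DR = 1388 cfs.
With Δt = 3 h = 10800 s, V = ΣQ_DR · Δt = 1388 × 10800 = 1.50 × 10^7 ft³.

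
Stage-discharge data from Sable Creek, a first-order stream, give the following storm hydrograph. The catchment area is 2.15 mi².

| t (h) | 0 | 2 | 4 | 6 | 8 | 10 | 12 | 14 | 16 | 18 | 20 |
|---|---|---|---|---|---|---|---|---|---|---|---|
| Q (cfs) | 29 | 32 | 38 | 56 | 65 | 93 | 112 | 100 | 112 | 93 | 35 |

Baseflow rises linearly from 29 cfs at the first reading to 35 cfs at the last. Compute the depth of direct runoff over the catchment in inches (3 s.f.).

Direct runoff: 0.00, 2.40, 7.80, 25.20, 33.60, 61.00, 79.40, 66.80, 78.20, 58.60, 0.00 cfs; ΣQ_DR = 413.0 cfs.
V = ΣQ_DR · Δt = 413.0 × 7200 s = 2.974 × 10^6 ft³.
Over A = 2.15 mi², depth = V / A = 0.595 in.

d ≈ 0.595 in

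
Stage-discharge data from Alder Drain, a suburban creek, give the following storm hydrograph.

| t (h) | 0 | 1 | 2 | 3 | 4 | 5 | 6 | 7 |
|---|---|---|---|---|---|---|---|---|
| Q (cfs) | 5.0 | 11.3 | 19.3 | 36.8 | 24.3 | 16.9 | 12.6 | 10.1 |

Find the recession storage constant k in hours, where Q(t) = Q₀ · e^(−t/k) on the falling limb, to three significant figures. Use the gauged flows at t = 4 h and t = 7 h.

k ≈ 3.42 h

On the falling limb, Q drops from 24.3 to 10.1 cfs between t = 4 h and t = 7 h (Δt = 3 h).
k = −Δt / ln(Q₂/Q₁) = −3 / ln(10.1/24.3) = 3.42 h.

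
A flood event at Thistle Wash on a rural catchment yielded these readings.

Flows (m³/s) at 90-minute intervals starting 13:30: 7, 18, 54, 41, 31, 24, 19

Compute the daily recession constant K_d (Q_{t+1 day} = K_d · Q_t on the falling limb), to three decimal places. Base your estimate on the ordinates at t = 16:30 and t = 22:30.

Between t = 16:30 and t = 22:30 the flow falls from 54 to 19 m³/s over 4×1.5 h = 6 h.
Per-interval ratio K = (19/54)^(1/4) = 0.7702; K_d = K^(24/1.5) = 0.015.

K_d ≈ 0.015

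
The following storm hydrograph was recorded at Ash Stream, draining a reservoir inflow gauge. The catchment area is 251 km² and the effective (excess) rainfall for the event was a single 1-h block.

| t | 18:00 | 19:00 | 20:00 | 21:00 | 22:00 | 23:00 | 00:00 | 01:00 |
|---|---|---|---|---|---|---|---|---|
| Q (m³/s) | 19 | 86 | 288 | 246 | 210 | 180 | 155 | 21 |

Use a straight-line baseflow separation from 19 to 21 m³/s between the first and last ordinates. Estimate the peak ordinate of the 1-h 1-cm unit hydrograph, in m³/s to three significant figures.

Direct runoff: 0.00, 66.71, 268.43, 226.14, 189.86, 159.57, 134.29, 0.00 m³/s; ΣQ_DR = 1045 m³/s, peak = 268.43 m³/s.
Runoff depth d = ΣQ_DR·Δt / A = 1045 × 3600 / (251 km²) = 14.99 mm.
The 1-cm UH is the DRH scaled by (10 mm)/d, so U_p = 268.43 × 10/14.99 = 179 m³/s.

U_p ≈ 179 m³/s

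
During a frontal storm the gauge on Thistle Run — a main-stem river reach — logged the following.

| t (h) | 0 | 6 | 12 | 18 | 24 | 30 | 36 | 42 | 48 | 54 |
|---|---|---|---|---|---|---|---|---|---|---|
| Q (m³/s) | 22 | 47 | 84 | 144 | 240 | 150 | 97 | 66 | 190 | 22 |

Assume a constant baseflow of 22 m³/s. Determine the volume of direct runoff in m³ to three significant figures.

V ≈ 1.82 × 10^7 m³

Direct-runoff ordinates (Q − Q_b): 0.0, 25.0, 62.0, 122.0, 218.0, 128.0, 75.0, 44.0, 168.0, 0.0 m³/s.
ΣQ_DR = 842.0 m³/s.
With Δt = 6 h = 21600 s, V = ΣQ_DR · Δt = 842.0 × 21600 = 1.82 × 10^7 m³.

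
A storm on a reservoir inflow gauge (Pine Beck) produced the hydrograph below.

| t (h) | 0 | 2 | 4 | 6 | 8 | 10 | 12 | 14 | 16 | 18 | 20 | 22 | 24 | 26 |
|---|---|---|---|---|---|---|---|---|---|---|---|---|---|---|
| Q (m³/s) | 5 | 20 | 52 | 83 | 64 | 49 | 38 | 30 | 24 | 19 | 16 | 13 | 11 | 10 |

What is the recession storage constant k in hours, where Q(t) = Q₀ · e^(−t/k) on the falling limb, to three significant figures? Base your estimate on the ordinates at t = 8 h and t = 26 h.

On the falling limb, Q drops from 64 to 10 m³/s between t = 8 h and t = 26 h (Δt = 18 h).
k = −Δt / ln(Q₂/Q₁) = −18 / ln(10/64) = 9.70 h.

k ≈ 9.70 h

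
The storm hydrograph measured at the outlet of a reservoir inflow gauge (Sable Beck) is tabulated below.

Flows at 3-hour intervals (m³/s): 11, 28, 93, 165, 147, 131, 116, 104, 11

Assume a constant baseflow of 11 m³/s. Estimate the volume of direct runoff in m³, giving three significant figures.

V ≈ 7.64 × 10^6 m³

Direct-runoff ordinates (Q − Q_b): 0.0, 17.0, 82.0, 154.0, 136.0, 120.0, 105.0, 93.0, 0.0 m³/s.
ΣQ_DR = 707.0 m³/s.
With Δt = 3 h = 10800 s, V = ΣQ_DR · Δt = 707.0 × 10800 = 7.64 × 10^6 m³.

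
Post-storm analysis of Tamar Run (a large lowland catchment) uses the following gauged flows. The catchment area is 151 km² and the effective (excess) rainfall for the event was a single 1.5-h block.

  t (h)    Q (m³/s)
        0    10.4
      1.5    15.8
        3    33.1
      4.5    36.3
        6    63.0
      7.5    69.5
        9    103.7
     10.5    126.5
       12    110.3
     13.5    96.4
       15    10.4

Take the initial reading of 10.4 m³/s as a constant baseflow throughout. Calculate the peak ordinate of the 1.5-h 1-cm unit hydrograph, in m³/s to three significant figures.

Direct runoff: 0.0, 5.4, 22.7, 25.9, 52.6, 59.1, 93.3, 116.1, 99.9, 86.0, 0.0 m³/s; ΣQ_DR = 561.0 m³/s, peak = 116.1 m³/s.
Runoff depth d = ΣQ_DR·Δt / A = 561.0 × 5400 / (151 km²) = 20.06 mm.
The 1-cm UH is the DRH scaled by (10 mm)/d, so U_p = 116.1 × 10/20.06 = 57.9 m³/s.

U_p ≈ 57.9 m³/s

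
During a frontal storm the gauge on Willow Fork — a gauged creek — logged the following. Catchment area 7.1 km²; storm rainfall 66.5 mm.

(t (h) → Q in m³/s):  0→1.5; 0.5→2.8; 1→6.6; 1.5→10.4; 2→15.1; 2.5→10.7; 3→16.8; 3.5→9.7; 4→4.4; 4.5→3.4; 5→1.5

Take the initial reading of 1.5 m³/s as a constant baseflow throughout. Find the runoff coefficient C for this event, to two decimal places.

ΣQ_DR = 66.40 m³/s; V = ΣQ_DR·Δt = 1.195 × 10^5 m³.
Runoff depth d = V / A = 16.83 mm.
C = d / P = 16.83 / 66.5 = 0.25.

C ≈ 0.25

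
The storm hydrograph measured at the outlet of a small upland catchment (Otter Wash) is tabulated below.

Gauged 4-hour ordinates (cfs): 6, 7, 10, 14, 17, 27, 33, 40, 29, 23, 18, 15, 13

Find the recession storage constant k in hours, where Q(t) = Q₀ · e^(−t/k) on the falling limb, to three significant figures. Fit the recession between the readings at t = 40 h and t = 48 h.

k ≈ 24.6 h

On the falling limb, Q drops from 18 to 13 cfs between t = 40 h and t = 48 h (Δt = 8 h).
k = −Δt / ln(Q₂/Q₁) = −8 / ln(13/18) = 24.6 h.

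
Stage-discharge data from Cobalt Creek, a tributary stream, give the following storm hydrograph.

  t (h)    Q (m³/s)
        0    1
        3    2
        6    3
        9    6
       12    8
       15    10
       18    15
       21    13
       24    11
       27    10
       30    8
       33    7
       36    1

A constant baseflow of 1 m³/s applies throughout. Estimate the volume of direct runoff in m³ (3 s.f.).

V ≈ 8.86 × 10^5 m³

Direct-runoff ordinates (Q − Q_b): 0.0, 1.0, 2.0, 5.0, 7.0, 9.0, 14.0, 12.0, 10.0, 9.0, 7.0, 6.0, 0.0 m³/s.
ΣQ_DR = 82.00 m³/s.
With Δt = 3 h = 10800 s, V = ΣQ_DR · Δt = 82.00 × 10800 = 8.86 × 10^5 m³.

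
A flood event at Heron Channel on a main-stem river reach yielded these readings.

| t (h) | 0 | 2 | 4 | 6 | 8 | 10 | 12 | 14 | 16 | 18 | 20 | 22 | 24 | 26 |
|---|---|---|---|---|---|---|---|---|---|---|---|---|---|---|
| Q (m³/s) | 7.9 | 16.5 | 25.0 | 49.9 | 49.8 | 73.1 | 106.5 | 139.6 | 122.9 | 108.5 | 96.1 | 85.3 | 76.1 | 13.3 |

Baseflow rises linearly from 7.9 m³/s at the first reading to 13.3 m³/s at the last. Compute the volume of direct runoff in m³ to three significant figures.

Direct-runoff ordinates (Q − Q_b): 0.00, 8.18, 16.27, 40.75, 40.24, 63.12, 96.11, 128.79, 111.68, 96.86, 84.05, 72.83, 63.22, 0.00 m³/s.
ΣQ_DR = 822.1 m³/s.
With Δt = 2 h = 7200 s, V = ΣQ_DR · Δt = 822.1 × 7200 = 5.92 × 10^6 m³.

V ≈ 5.92 × 10^6 m³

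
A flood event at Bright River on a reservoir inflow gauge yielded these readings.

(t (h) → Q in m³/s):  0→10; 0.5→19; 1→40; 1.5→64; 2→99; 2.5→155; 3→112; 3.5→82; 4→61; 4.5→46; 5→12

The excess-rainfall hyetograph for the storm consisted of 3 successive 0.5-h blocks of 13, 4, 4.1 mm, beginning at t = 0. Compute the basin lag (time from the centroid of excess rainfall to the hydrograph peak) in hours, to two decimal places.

t_L ≈ 1.96 h

Centroid of excess rainfall: t_c = Σ P_i·t̄_i / ΣP_i = 0.5391 h (block centres at 0.25, 0.75, 1.25 h).
Hydrograph peak occurs at t = 2.5 h, so basin lag t_L = 2.5 − 0.5391 = 1.96 h.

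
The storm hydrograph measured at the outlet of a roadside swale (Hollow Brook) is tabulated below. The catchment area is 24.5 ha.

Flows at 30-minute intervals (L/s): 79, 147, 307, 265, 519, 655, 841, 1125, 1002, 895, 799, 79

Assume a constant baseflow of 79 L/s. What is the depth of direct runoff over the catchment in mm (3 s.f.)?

Direct runoff: 0.0, 68.0, 228.0, 186.0, 440.0, 576.0, 762.0, 1046.0, 923.0, 816.0, 720.0, 0.0 L/s; ΣQ_DR = 5765 L/s.
V = ΣQ_DR · Δt = 5765 × 1800 s = 1.038 × 10^7 L.
Over A = 24.5 ha, depth = V / A = 42.4 mm.

d ≈ 42.4 mm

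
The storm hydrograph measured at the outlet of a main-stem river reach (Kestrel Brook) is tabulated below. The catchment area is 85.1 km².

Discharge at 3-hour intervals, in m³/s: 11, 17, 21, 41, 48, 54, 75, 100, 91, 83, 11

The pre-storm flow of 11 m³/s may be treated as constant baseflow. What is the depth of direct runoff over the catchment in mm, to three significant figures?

d ≈ 54.7 mm

Direct runoff: 0.0, 6.0, 10.0, 30.0, 37.0, 43.0, 64.0, 89.0, 80.0, 72.0, 0.0 m³/s; ΣQ_DR = 431.0 m³/s.
V = ΣQ_DR · Δt = 431.0 × 10800 s = 4.655 × 10^6 m³.
Over A = 85.1 km², depth = V / A = 54.7 mm.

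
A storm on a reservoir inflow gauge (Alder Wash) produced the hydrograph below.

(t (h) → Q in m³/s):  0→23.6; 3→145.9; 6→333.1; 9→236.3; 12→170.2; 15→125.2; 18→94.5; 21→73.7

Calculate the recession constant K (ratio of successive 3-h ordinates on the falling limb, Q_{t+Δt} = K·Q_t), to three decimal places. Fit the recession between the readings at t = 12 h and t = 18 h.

K ≈ 0.745

Using the recession-limb readings at t = 12 h and t = 18 h: Q falls from 170.2 to 94.5 m³/s over 2 intervals.
K = (Q₂/Q₁)^(1/2) = (94.5/170.2)^(1/2) = 0.745.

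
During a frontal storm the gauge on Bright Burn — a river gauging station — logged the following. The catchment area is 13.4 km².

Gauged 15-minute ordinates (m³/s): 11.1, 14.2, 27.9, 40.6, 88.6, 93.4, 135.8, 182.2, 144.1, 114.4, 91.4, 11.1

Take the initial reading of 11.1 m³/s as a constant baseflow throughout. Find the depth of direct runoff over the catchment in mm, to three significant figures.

d ≈ 55.2 mm

Direct runoff: 0.0, 3.1, 16.8, 29.5, 77.5, 82.3, 124.7, 171.1, 133.0, 103.3, 80.3, 0.0 m³/s; ΣQ_DR = 821.6 m³/s.
V = ΣQ_DR · Δt = 821.6 × 900 s = 7.394 × 10^5 m³.
Over A = 13.4 km², depth = V / A = 55.2 mm.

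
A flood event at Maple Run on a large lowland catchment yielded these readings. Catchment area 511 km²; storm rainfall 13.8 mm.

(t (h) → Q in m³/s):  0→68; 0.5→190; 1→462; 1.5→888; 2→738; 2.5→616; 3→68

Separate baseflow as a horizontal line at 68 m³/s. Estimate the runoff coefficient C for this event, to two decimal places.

ΣQ_DR = 2554 m³/s; V = ΣQ_DR·Δt = 4.597 × 10^6 m³.
Runoff depth d = V / A = 8.996 mm.
C = d / P = 8.996 / 13.8 = 0.65.

C ≈ 0.65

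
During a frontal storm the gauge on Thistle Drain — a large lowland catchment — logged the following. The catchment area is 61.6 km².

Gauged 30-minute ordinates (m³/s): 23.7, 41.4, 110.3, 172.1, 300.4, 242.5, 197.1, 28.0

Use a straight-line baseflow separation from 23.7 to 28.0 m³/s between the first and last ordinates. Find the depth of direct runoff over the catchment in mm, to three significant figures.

d ≈ 26.6 mm

Direct runoff: 0.00, 17.09, 85.37, 146.56, 274.24, 215.73, 169.71, 0.00 m³/s; ΣQ_DR = 908.7 m³/s.
V = ΣQ_DR · Δt = 908.7 × 1800 s = 1.636 × 10^6 m³.
Over A = 61.6 km², depth = V / A = 26.6 mm.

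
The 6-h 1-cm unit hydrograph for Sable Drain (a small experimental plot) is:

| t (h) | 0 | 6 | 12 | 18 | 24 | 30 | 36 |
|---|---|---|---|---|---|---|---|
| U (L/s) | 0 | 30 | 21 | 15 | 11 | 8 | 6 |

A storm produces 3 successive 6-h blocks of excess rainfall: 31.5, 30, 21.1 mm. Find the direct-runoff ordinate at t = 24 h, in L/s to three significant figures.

Q ≈ 124 L/s

By discrete convolution, Q_j = Σ (P_i / 10 mm) · U_{j−i}.
At t = 24 h (j=4): Q = (31.5/10)·11 + (30/10)·15 + (21.1/10)·21 = 124 L/s.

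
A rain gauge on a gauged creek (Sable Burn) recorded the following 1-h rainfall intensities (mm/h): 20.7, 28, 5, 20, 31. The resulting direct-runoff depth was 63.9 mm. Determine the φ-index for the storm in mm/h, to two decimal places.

φ ≈ 8.95 mm/h

Only the 4 blocks with intensity above φ contribute runoff: 20.7, 28, 20, 31 mm/h.
Σ(I−φ)·Δt = d  ⇒  (20.7+28+20+31 − 4φ)·1 = 63.9
φ = (99.70 − 63.9/1) / 4 = 8.95 mm/h.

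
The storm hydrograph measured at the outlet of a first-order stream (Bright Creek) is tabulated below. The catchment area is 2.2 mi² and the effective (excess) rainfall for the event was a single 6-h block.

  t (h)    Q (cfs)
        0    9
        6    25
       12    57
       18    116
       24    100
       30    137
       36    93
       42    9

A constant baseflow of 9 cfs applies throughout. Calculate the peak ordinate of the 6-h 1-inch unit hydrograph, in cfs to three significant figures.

Direct runoff: 0.0, 16.0, 48.0, 107.0, 91.0, 128.0, 84.0, 0.0 cfs; ΣQ_DR = 474.0 cfs, peak = 128.0 cfs.
Runoff depth d = ΣQ_DR·Δt / A = 474.0 × 21600 / (2.2 mi²) = 2.003 in.
The 1-inch UH is the DRH scaled by (1 in)/d, so U_p = 128.0 × 1/2.003 = 63.9 cfs.

U_p ≈ 63.9 cfs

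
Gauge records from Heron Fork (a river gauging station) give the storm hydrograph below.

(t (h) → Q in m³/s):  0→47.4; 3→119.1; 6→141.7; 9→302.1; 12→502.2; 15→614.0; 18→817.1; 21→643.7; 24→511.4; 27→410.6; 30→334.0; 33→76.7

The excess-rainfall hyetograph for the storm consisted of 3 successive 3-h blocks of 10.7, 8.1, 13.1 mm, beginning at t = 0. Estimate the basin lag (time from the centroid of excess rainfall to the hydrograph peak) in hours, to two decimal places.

t_L ≈ 13.27 h

Centroid of excess rainfall: t_c = Σ P_i·t̄_i / ΣP_i = 4.7257 h (block centres at 1.5, 4.5, 7.5 h).
Hydrograph peak occurs at t = 18 h, so basin lag t_L = 18 − 4.7257 = 13.27 h.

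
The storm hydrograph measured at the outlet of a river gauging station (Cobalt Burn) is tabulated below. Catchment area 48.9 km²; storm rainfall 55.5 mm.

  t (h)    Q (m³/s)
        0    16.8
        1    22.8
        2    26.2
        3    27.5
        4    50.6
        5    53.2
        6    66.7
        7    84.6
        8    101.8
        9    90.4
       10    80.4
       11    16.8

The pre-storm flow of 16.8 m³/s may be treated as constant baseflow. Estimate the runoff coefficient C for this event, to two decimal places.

C ≈ 0.58

ΣQ_DR = 436.2 m³/s; V = ΣQ_DR·Δt = 1.570 × 10^6 m³.
Runoff depth d = V / A = 32.11 mm.
C = d / P = 32.11 / 55.5 = 0.58.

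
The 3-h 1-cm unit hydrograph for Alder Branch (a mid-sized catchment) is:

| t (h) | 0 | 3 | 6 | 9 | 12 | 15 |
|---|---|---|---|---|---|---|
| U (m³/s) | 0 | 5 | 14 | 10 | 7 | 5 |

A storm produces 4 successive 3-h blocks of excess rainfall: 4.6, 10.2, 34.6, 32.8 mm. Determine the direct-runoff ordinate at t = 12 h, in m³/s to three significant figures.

Q ≈ 78.3 m³/s

By discrete convolution, Q_j = Σ (P_i / 10 mm) · U_{j−i}.
At t = 12 h (j=4): Q = (4.6/10)·7 + (10.2/10)·10 + (34.6/10)·14 + (32.8/10)·5 = 78.3 m³/s.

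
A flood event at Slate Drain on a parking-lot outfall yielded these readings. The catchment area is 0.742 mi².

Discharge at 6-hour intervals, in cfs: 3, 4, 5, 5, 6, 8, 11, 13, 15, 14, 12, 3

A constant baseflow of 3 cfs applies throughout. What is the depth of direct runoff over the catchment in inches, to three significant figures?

d ≈ 0.789 in

Direct runoff: 0.0, 1.0, 2.0, 2.0, 3.0, 5.0, 8.0, 10.0, 12.0, 11.0, 9.0, 0.0 cfs; ΣQ_DR = 63.00 cfs.
V = ΣQ_DR · Δt = 63.00 × 21600 s = 1.361 × 10^6 ft³.
Over A = 0.742 mi², depth = V / A = 0.789 in.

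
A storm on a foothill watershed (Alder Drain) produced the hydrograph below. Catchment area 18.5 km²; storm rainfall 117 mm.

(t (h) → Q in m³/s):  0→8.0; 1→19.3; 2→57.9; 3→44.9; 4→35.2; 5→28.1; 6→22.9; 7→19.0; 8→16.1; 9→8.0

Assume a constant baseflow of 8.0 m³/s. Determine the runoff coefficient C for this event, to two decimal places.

C ≈ 0.30

ΣQ_DR = 179.4 m³/s; V = ΣQ_DR·Δt = 6.458 × 10^5 m³.
Runoff depth d = V / A = 34.91 mm.
C = d / P = 34.91 / 117 = 0.30.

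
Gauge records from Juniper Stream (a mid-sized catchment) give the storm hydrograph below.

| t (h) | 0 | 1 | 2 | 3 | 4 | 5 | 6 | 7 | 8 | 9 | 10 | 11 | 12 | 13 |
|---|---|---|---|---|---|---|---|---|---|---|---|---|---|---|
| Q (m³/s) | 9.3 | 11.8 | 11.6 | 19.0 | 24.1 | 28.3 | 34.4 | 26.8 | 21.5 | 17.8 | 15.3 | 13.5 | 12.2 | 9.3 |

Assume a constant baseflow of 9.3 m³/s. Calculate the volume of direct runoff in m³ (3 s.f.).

Direct-runoff ordinates (Q − Q_b): 0.0, 2.5, 2.3, 9.7, 14.8, 19.0, 25.1, 17.5, 12.2, 8.5, 6.0, 4.2, 2.9, 0.0 m³/s.
ΣQ_DR = 124.7 m³/s.
With Δt = 1 h = 3600 s, V = ΣQ_DR · Δt = 124.7 × 3600 = 4.49 × 10^5 m³.

V ≈ 4.49 × 10^5 m³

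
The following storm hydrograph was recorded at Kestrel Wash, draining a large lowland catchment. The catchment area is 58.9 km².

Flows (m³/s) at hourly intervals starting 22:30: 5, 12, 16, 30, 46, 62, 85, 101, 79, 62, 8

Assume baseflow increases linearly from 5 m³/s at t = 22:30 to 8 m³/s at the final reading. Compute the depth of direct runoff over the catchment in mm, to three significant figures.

Direct runoff: 0.00, 6.70, 10.40, 24.10, 39.80, 55.50, 78.20, 93.90, 71.60, 54.30, 0.00 m³/s; ΣQ_DR = 434.5 m³/s.
V = ΣQ_DR · Δt = 434.5 × 3600 s = 1.564 × 10^6 m³.
Over A = 58.9 km², depth = V / A = 26.6 mm.

d ≈ 26.6 mm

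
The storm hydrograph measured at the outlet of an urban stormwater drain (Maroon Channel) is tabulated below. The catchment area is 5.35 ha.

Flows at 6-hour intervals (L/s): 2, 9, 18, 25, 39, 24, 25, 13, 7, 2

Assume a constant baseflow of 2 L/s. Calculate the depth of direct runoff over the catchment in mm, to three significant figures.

d ≈ 58.1 mm

Direct runoff: 0.0, 7.0, 16.0, 23.0, 37.0, 22.0, 23.0, 11.0, 5.0, 0.0 L/s; ΣQ_DR = 144.0 L/s.
V = ΣQ_DR · Δt = 144.0 × 21600 s = 3.110 × 10^6 L.
Over A = 5.35 ha, depth = V / A = 58.1 mm.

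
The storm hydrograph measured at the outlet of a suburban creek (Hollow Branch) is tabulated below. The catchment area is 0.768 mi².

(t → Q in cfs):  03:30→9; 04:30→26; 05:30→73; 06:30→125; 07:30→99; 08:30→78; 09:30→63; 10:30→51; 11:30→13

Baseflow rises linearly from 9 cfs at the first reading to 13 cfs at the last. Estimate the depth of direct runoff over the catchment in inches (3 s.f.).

Direct runoff: 0.00, 16.50, 63.00, 114.50, 88.00, 66.50, 51.00, 38.50, 0.00 cfs; ΣQ_DR = 438.0 cfs.
V = ΣQ_DR · Δt = 438.0 × 3600 s = 1.577 × 10^6 ft³.
Over A = 0.768 mi², depth = V / A = 0.884 in.

d ≈ 0.884 in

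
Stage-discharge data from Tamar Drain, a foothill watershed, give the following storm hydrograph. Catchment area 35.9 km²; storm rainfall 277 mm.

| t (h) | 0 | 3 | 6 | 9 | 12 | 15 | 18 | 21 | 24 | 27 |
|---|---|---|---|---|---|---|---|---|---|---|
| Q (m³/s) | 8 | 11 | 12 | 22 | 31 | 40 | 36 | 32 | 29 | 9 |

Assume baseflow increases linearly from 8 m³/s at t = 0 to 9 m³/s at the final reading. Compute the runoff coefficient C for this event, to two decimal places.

ΣQ_DR = 145.0 m³/s; V = ΣQ_DR·Δt = 1.566 × 10^6 m³.
Runoff depth d = V / A = 43.62 mm.
C = d / P = 43.62 / 277 = 0.16.

C ≈ 0.16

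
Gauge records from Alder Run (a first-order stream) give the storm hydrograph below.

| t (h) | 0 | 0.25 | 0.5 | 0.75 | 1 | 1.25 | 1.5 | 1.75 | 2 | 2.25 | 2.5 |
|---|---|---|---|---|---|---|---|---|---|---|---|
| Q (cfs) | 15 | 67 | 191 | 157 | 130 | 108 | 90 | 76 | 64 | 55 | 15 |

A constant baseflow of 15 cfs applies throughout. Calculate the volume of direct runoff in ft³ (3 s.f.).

Direct-runoff ordinates (Q − Q_b): 0.0, 52.0, 176.0, 142.0, 115.0, 93.0, 75.0, 61.0, 49.0, 40.0, 0.0 cfs.
ΣQ_DR = 803.0 cfs.
With Δt = 0.25 h = 900 s, V = ΣQ_DR · Δt = 803.0 × 900 = 7.23 × 10^5 ft³.

V ≈ 7.23 × 10^5 ft³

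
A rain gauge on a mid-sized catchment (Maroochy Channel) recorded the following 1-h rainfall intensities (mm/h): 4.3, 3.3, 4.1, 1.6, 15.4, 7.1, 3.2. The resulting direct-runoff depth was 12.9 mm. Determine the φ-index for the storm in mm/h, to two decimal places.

Only the 2 blocks with intensity above φ contribute runoff: 15.4, 7.1 mm/h.
Σ(I−φ)·Δt = d  ⇒  (15.4+7.1 − 2φ)·1 = 12.9
φ = (22.50 − 12.9/1) / 2 = 4.80 mm/h.

φ ≈ 4.80 mm/h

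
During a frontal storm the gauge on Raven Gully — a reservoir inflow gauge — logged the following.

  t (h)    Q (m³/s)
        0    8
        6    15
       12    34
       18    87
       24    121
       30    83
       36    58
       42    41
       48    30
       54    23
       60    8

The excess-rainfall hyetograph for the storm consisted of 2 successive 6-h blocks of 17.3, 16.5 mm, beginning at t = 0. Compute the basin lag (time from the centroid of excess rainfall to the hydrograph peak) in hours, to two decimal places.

t_L ≈ 18.07 h

Centroid of excess rainfall: t_c = Σ P_i·t̄_i / ΣP_i = 5.9290 h (block centres at 3, 9 h).
Hydrograph peak occurs at t = 24 h, so basin lag t_L = 24 − 5.9290 = 18.07 h.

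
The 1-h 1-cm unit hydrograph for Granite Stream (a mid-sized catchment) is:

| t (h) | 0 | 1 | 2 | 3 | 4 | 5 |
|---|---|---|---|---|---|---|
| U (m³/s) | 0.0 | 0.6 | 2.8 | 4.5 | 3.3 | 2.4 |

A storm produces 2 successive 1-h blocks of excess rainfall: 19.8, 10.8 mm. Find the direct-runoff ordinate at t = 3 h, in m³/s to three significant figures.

Q ≈ 11.9 m³/s

By discrete convolution, Q_j = Σ (P_i / 10 mm) · U_{j−i}.
At t = 3 h (j=3): Q = (19.8/10)·4.5 + (10.8/10)·2.8 = 11.9 m³/s.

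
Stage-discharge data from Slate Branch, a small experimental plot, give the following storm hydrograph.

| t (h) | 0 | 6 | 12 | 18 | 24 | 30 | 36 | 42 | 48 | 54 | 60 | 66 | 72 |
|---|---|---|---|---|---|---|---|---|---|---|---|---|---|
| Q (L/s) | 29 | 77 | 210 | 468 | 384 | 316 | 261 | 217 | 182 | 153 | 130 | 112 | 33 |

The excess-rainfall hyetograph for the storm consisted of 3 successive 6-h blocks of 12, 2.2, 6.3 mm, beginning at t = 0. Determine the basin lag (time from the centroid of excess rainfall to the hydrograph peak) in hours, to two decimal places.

Centroid of excess rainfall: t_c = Σ P_i·t̄_i / ΣP_i = 7.3317 h (block centres at 3, 9, 15 h).
Hydrograph peak occurs at t = 18 h, so basin lag t_L = 18 − 7.3317 = 10.67 h.

t_L ≈ 10.67 h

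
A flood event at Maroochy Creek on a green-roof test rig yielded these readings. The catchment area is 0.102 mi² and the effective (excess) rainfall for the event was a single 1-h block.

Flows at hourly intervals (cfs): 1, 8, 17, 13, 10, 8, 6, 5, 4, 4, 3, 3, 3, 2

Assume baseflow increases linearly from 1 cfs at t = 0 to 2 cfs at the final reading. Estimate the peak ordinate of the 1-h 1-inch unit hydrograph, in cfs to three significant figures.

Direct runoff: 0.00, 6.92, 15.85, 11.77, 8.69, 6.62, 4.54, 3.46, 2.38, 2.31, 1.23, 1.15, 1.08, 0.00 cfs; ΣQ_DR = 66.00 cfs, peak = 15.85 cfs.
Runoff depth d = ΣQ_DR·Δt / A = 66.00 × 3600 / (0.102 mi²) = 1.003 in.
The 1-inch UH is the DRH scaled by (1 in)/d, so U_p = 15.85 × 1/1.003 = 15.8 cfs.

U_p ≈ 15.8 cfs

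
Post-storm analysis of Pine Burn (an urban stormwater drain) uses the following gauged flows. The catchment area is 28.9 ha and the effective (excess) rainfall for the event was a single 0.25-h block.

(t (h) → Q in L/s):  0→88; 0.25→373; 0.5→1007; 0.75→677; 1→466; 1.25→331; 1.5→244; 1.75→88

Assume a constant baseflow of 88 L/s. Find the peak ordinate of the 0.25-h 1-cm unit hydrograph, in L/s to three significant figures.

Direct runoff: 0.0, 285.0, 919.0, 589.0, 378.0, 243.0, 156.0, 0.0 L/s; ΣQ_DR = 2570 L/s, peak = 919.0 L/s.
Runoff depth d = ΣQ_DR·Δt / A = 2570 × 900 / (28.9 ha) = 8.003 mm.
The 1-cm UH is the DRH scaled by (10 mm)/d, so U_p = 919.0 × 10/8.003 = 1150 L/s.

U_p ≈ 1150 L/s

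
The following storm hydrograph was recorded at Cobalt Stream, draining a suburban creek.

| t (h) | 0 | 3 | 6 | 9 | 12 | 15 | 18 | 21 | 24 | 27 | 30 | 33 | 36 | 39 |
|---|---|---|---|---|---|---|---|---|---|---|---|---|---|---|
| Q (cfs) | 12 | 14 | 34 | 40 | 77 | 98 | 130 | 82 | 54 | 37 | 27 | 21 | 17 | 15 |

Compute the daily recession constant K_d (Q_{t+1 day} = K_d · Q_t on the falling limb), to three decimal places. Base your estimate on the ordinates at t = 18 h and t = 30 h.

Between t = 18 h and t = 30 h the flow falls from 130 to 27 cfs over 4×3 h = 12 h.
Per-interval ratio K = (27/130)^(1/4) = 0.6751; K_d = K^(24/3) = 0.043.

K_d ≈ 0.043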